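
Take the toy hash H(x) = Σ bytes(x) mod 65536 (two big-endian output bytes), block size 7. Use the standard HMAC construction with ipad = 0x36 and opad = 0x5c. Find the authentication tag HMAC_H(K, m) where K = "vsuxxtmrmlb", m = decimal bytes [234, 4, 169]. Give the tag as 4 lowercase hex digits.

Key "vsuxxtmrmlb" = 76 73 75 78 78 74 6d 72 6d 6c 62 is 11 bytes > B = 7, so hash it first: H(key) = 04 dc, then zero-pad to 7 bytes: K' = 04 dc 00 00 00 00 00.
K' ⊕ ipad = 32 ea 36 36 36 36 36.  K' ⊕ opad = 58 80 5c 5c 5c 5c 5c.
Inner input = (K'⊕ipad) ∥ m = 32 ea 36 36 36 36 36 ∥ ea 04 a9.
Inner hash: sum = 50+234+54+54+54+54+54+234+4+169 = 961 → 03 c1.
Outer input = (K'⊕opad) ∥ inner = 58 80 5c 5c 5c 5c 5c ∥ 03 c1.
Outer hash (tag): sum = 88+128+92+92+92+92+92+3+193 = 872 → 03 68.

0368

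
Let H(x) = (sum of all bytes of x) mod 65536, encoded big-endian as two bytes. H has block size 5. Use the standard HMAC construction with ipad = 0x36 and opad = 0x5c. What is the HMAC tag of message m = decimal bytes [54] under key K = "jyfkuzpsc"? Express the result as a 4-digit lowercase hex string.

0315

Key "jyfkuzpsc" = 6a 79 66 6b 75 7a 70 73 63 is 9 bytes > B = 5, so hash it first: H(key) = 03 e9, then zero-pad to 5 bytes: K' = 03 e9 00 00 00.
K' ⊕ ipad = 35 df 36 36 36.  K' ⊕ opad = 5f b5 5c 5c 5c.
Inner input = (K'⊕ipad) ∥ m = 35 df 36 36 36 ∥ 36.
Inner hash: sum = 53+223+54+54+54+54 = 492 → 01 ec.
Outer input = (K'⊕opad) ∥ inner = 5f b5 5c 5c 5c ∥ 01 ec.
Outer hash (tag): sum = 95+181+92+92+92+1+236 = 789 → 03 15.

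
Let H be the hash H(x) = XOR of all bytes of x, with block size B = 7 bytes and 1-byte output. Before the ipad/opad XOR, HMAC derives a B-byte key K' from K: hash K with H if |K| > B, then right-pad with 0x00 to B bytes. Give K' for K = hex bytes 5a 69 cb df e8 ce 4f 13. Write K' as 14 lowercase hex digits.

|K| = 8 > B = 7, so first hash the key.
H(K): XOR 5a⊕69⊕cb⊕df⊕e8⊕ce⊕4f⊕13 = 5d.
Zero-pad H(K) = 5d to 7 bytes: K' = 5d 00 00 00 00 00 00.

5d000000000000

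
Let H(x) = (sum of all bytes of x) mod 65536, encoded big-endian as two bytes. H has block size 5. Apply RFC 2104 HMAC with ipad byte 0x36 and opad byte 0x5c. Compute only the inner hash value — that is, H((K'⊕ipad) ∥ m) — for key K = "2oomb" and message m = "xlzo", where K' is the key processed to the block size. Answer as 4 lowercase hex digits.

0332

Key "2oomb" = 32 6f 6f 6d 62 is exactly B = 5 bytes: K' = 32 6f 6f 6d 62.
K' ⊕ ipad = 04 59 59 5b 54.
Inner input = 04 59 59 5b 54 ∥ 78 6c 7a 6f.
Inner hash: sum = 4+89+89+91+84+120+108+122+111 = 818 → 03 32.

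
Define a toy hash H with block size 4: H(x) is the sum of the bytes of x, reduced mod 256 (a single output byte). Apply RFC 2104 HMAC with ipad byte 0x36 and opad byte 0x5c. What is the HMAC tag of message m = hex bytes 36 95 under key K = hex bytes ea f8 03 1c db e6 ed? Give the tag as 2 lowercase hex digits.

0d

Key hex bytes ea f8 03 1c db e6 ed is 7 bytes > B = 4, so hash it first: H(key) = af, then zero-pad to 4 bytes: K' = af 00 00 00.
K' ⊕ ipad = 99 36 36 36.  K' ⊕ opad = f3 5c 5c 5c.
Inner input = (K'⊕ipad) ∥ m = 99 36 36 36 ∥ 36 95.
Inner hash: sum = 153+54+54+54+54+149 = 518; mod 256 = 6 → 06.
Outer input = (K'⊕opad) ∥ inner = f3 5c 5c 5c ∥ 06.
Outer hash (tag): sum = 243+92+92+92+6 = 525; mod 256 = 13 → 0d.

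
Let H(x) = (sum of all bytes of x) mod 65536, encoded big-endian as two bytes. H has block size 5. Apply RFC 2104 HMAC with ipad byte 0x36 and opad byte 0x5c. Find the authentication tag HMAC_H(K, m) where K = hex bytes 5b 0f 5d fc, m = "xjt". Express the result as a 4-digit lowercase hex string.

01c1

Key hex bytes 5b 0f 5d fc is 4 bytes ≤ B = 5; zero-pad to 5 bytes: K' = 5b 0f 5d fc 00.
K' ⊕ ipad = 6d 39 6b ca 36.  K' ⊕ opad = 07 53 01 a0 5c.
Inner input = (K'⊕ipad) ∥ m = 6d 39 6b ca 36 ∥ 78 6a 74.
Inner hash: sum = 109+57+107+202+54+120+106+116 = 871 → 03 67.
Outer input = (K'⊕opad) ∥ inner = 07 53 01 a0 5c ∥ 03 67.
Outer hash (tag): sum = 7+83+1+160+92+3+103 = 449 → 01 c1.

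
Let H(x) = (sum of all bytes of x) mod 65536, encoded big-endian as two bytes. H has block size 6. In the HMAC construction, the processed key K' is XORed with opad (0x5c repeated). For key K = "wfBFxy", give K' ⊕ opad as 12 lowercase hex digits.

2b3a1e1a2425

Key "wfBFxy" = 77 66 42 46 78 79 is exactly B = 6 bytes: K' = 77 66 42 46 78 79.
XOR each byte with 0x5c: 77⊕5c=2b, 66⊕5c=3a, 42⊕5c=1e, 46⊕5c=1a, 78⊕5c=24, 79⊕5c=25.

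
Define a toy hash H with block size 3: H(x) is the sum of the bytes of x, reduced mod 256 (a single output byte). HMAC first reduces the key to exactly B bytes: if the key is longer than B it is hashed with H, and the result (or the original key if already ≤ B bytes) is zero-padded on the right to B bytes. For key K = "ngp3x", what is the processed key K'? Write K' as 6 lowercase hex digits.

|K| = 5 > B = 3, so first hash the key.
H(K): sum = 110+103+112+51+120 = 496; mod 256 = 240 → f0.
Zero-pad H(K) = f0 to 3 bytes: K' = f0 00 00.

f00000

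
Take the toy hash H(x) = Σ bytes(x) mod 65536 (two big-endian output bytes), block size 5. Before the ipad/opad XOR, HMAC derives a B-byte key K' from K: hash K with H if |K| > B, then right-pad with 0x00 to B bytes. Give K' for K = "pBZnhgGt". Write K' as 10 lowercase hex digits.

0304000000

|K| = 8 > B = 5, so first hash the key.
H(K): sum = 112+66+90+110+104+103+71+116 = 772 → 03 04.
Zero-pad H(K) = 03 04 to 5 bytes: K' = 03 04 00 00 00.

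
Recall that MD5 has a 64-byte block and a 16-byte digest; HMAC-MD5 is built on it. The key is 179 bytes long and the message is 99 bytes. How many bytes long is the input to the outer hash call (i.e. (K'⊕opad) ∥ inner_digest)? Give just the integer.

80

Key is 179 > 64 bytes, so it is hashed to 16 bytes then zero-padded to 64: |K'| = 64.
Outer input = (K'⊕opad) ∥ H(inner) → 64 + 16 = 80 bytes.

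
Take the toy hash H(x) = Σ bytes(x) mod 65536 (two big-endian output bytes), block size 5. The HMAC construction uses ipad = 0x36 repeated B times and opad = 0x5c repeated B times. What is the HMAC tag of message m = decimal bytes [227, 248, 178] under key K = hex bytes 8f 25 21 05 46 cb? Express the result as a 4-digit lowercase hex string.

Key hex bytes 8f 25 21 05 46 cb is 6 bytes > B = 5, so hash it first: H(key) = 01 eb, then zero-pad to 5 bytes: K' = 01 eb 00 00 00.
K' ⊕ ipad = 37 dd 36 36 36.  K' ⊕ opad = 5d b7 5c 5c 5c.
Inner input = (K'⊕ipad) ∥ m = 37 dd 36 36 36 ∥ e3 f8 b2.
Inner hash: sum = 55+221+54+54+54+227+248+178 = 1091 → 04 43.
Outer input = (K'⊕opad) ∥ inner = 5d b7 5c 5c 5c ∥ 04 43.
Outer hash (tag): sum = 93+183+92+92+92+4+67 = 623 → 02 6f.

026f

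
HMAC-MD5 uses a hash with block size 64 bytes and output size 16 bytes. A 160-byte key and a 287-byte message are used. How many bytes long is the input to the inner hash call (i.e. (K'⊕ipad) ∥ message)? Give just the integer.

351

Key is 160 > 64 bytes, so it is hashed to 16 bytes then zero-padded to 64: |K'| = 64.
Inner input = (K'⊕ipad) ∥ m → 64 + 287 = 351 bytes.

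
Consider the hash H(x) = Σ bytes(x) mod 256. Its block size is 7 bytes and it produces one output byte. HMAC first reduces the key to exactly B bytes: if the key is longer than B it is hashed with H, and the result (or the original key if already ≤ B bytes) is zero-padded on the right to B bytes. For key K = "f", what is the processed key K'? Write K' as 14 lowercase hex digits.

Key "f" = 66 is 1 byte ≤ B = 7; zero-pad to 7 bytes: K' = 66 00 00 00 00 00 00.

66000000000000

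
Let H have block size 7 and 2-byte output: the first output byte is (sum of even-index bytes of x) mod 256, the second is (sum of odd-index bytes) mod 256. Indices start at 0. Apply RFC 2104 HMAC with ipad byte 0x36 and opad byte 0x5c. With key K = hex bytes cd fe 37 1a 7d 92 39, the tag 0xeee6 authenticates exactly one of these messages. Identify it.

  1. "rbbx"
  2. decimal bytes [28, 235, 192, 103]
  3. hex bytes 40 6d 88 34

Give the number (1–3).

Key hex bytes cd fe 37 1a 7d 92 39 is exactly B = 7 bytes: K' = cd fe 37 1a 7d 92 39.
K' ⊕ ipad = fb c8 01 2c 4b a4 0f; K' ⊕ opad = 91 a2 6b 46 21 ce 65.
m1: inner = H(fb c8 01 2c 4b a4 0f 72 62 62 78) = 30 6c; tag = H(91 a2 6b 46 21 ce 65 30 6c) = eee6 ← matches
m2: inner = H(fb c8 01 2c 4b a4 0f 1c eb c0 67) = a8 74; tag = H(91 a2 6b 46 21 ce 65 a8 74) = f65e
m3: inner = H(fb c8 01 2c 4b a4 0f 40 6d 88 34) = f7 60; tag = H(91 a2 6b 46 21 ce 65 f7 60) = e2ad

1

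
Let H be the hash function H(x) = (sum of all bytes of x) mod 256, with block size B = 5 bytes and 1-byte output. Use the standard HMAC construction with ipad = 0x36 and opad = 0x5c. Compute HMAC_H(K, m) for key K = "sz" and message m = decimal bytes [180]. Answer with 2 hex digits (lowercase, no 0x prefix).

Key "sz" = 73 7a is 2 bytes ≤ B = 5; zero-pad to 5 bytes: K' = 73 7a 00 00 00.
K' ⊕ ipad = 45 4c 36 36 36.  K' ⊕ opad = 2f 26 5c 5c 5c.
Inner input = (K'⊕ipad) ∥ m = 45 4c 36 36 36 ∥ b4.
Inner hash: sum = 69+76+54+54+54+180 = 487; mod 256 = 231 → e7.
Outer input = (K'⊕opad) ∥ inner = 2f 26 5c 5c 5c ∥ e7.
Outer hash (tag): sum = 47+38+92+92+92+231 = 592; mod 256 = 80 → 50.

50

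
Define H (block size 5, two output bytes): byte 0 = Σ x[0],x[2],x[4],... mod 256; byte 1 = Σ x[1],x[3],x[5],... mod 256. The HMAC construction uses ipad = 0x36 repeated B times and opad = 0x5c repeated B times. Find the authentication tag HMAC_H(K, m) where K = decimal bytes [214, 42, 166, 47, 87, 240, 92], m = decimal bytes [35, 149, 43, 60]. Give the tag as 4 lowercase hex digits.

2ec7

Key decimal bytes [214, 42, 166, 47, 87, 240, 92] = d6 2a a6 2f 57 f0 5c is 7 bytes > B = 5, so hash it first: H(key) = 2f 49, then zero-pad to 5 bytes: K' = 2f 49 00 00 00.
K' ⊕ ipad = 19 7f 36 36 36.  K' ⊕ opad = 73 15 5c 5c 5c.
Inner input = (K'⊕ipad) ∥ m = 19 7f 36 36 36 ∥ 23 95 2b 3c.
Inner hash: even-index sum = 342 mod 256 = 86; odd-index sum = 259 mod 256 = 3 → 56 03.
Outer input = (K'⊕opad) ∥ inner = 73 15 5c 5c 5c ∥ 56 03.
Outer hash (tag): even-index sum = 302 mod 256 = 46; odd-index sum = 199 mod 256 = 199 → 2e c7.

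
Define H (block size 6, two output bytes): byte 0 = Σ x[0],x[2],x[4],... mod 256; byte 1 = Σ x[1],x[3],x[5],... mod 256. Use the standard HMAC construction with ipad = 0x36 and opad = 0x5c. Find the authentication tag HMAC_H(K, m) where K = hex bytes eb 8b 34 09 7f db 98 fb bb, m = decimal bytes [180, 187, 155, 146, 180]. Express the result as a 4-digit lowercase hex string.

Key hex bytes eb 8b 34 09 7f db 98 fb bb is 9 bytes > B = 6, so hash it first: H(key) = f1 6a, then zero-pad to 6 bytes: K' = f1 6a 00 00 00 00.
K' ⊕ ipad = c7 5c 36 36 36 36.  K' ⊕ opad = ad 36 5c 5c 5c 5c.
Inner input = (K'⊕ipad) ∥ m = c7 5c 36 36 36 36 ∥ b4 bb 9b 92 b4.
Inner hash: even-index sum = 822 mod 256 = 54; odd-index sum = 533 mod 256 = 21 → 36 15.
Outer input = (K'⊕opad) ∥ inner = ad 36 5c 5c 5c 5c ∥ 36 15.
Outer hash (tag): even-index sum = 411 mod 256 = 155; odd-index sum = 259 mod 256 = 3 → 9b 03.

9b03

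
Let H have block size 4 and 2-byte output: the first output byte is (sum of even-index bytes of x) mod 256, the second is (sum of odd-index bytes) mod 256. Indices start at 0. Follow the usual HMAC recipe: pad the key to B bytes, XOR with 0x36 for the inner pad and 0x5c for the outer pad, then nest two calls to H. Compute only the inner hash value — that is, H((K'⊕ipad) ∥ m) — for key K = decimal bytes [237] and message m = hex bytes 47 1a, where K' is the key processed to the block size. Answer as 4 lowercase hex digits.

5886

Key decimal bytes [237] = ed is 1 byte ≤ B = 4; zero-pad to 4 bytes: K' = ed 00 00 00.
K' ⊕ ipad = db 36 36 36.
Inner input = db 36 36 36 ∥ 47 1a.
Inner hash: even-index sum = 344 mod 256 = 88; odd-index sum = 134 mod 256 = 134 → 58 86.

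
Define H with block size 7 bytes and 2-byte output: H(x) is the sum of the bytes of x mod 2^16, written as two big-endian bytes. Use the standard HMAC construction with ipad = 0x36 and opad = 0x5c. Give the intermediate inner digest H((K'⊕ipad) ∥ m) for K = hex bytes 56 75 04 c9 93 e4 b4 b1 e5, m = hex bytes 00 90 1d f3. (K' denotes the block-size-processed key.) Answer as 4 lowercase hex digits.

0350

Key hex bytes 56 75 04 c9 93 e4 b4 b1 e5 is 9 bytes > B = 7, so hash it first: H(key) = 05 59, then zero-pad to 7 bytes: K' = 05 59 00 00 00 00 00.
K' ⊕ ipad = 33 6f 36 36 36 36 36.
Inner input = 33 6f 36 36 36 36 36 ∥ 00 90 1d f3.
Inner hash: sum = 51+111+54+54+54+54+54+0+144+29+243 = 848 → 03 50.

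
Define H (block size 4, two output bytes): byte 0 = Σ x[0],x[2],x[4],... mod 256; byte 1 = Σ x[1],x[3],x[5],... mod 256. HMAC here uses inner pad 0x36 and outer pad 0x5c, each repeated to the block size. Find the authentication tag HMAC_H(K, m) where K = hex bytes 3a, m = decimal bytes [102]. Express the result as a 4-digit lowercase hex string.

6a24

Key hex bytes 3a is 1 byte ≤ B = 4; zero-pad to 4 bytes: K' = 3a 00 00 00.
K' ⊕ ipad = 0c 36 36 36.  K' ⊕ opad = 66 5c 5c 5c.
Inner input = (K'⊕ipad) ∥ m = 0c 36 36 36 ∥ 66.
Inner hash: even-index sum = 168 mod 256 = 168; odd-index sum = 108 mod 256 = 108 → a8 6c.
Outer input = (K'⊕opad) ∥ inner = 66 5c 5c 5c ∥ a8 6c.
Outer hash (tag): even-index sum = 362 mod 256 = 106; odd-index sum = 292 mod 256 = 36 → 6a 24.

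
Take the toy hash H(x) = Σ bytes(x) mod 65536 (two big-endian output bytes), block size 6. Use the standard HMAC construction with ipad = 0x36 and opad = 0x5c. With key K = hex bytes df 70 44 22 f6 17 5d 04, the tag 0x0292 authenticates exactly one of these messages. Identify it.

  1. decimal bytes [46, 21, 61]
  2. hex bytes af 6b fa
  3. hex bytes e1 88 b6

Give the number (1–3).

3

Key hex bytes df 70 44 22 f6 17 5d 04 is 8 bytes > B = 6, so hash it first: H(key) = 03 23, then zero-pad to 6 bytes: K' = 03 23 00 00 00 00.
K' ⊕ ipad = 35 15 36 36 36 36; K' ⊕ opad = 5f 7f 5c 5c 5c 5c.
m1: inner = H(35 15 36 36 36 36 2e 15 3d) = 01 a2; tag = H(5f 7f 5c 5c 5c 5c 01 a2) = 02f1
m2: inner = H(35 15 36 36 36 36 af 6b fa) = 03 36; tag = H(5f 7f 5c 5c 5c 5c 03 36) = 0287
m3: inner = H(35 15 36 36 36 36 e1 88 b6) = 03 41; tag = H(5f 7f 5c 5c 5c 5c 03 41) = 0292 ← matches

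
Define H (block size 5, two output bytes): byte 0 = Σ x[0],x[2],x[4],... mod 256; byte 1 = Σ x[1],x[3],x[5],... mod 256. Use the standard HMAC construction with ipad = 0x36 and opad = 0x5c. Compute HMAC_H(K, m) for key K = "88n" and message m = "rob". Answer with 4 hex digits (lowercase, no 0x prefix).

Key "88n" = 38 38 6e is 3 bytes ≤ B = 5; zero-pad to 5 bytes: K' = 38 38 6e 00 00.
K' ⊕ ipad = 0e 0e 58 36 36.  K' ⊕ opad = 64 64 32 5c 5c.
Inner input = (K'⊕ipad) ∥ m = 0e 0e 58 36 36 ∥ 72 6f 62.
Inner hash: even-index sum = 267 mod 256 = 11; odd-index sum = 280 mod 256 = 24 → 0b 18.
Outer input = (K'⊕opad) ∥ inner = 64 64 32 5c 5c ∥ 0b 18.
Outer hash (tag): even-index sum = 266 mod 256 = 10; odd-index sum = 203 mod 256 = 203 → 0a cb.

0acb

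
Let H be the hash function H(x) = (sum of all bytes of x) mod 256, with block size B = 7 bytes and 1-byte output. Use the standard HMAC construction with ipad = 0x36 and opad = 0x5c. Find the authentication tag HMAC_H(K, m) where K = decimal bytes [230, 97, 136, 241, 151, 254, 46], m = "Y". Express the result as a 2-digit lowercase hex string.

dd

Key decimal bytes [230, 97, 136, 241, 151, 254, 46] = e6 61 88 f1 97 fe 2e is exactly B = 7 bytes: K' = e6 61 88 f1 97 fe 2e.
K' ⊕ ipad = d0 57 be c7 a1 c8 18.  K' ⊕ opad = ba 3d d4 ad cb a2 72.
Inner input = (K'⊕ipad) ∥ m = d0 57 be c7 a1 c8 18 ∥ 59.
Inner hash: sum = 208+87+190+199+161+200+24+89 = 1158; mod 256 = 134 → 86.
Outer input = (K'⊕opad) ∥ inner = ba 3d d4 ad cb a2 72 ∥ 86.
Outer hash (tag): sum = 186+61+212+173+203+162+114+134 = 1245; mod 256 = 221 → dd.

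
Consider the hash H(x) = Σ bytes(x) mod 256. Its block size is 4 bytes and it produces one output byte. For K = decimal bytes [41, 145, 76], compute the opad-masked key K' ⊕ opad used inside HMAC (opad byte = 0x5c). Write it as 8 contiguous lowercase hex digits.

Key decimal bytes [41, 145, 76] = 29 91 4c is 3 bytes ≤ B = 4; zero-pad to 4 bytes: K' = 29 91 4c 00.
XOR each byte with 0x5c: 29⊕5c=75, 91⊕5c=cd, 4c⊕5c=10, 00⊕5c=5c.

75cd105c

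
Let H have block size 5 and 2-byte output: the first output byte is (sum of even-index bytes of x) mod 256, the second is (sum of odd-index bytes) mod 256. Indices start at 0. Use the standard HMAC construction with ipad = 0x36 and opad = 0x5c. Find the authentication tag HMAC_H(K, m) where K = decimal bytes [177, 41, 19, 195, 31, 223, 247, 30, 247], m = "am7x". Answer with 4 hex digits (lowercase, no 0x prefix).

Key decimal bytes [177, 41, 19, 195, 31, 223, 247, 30, 247] = b1 29 13 c3 1f df f7 1e f7 is 9 bytes > B = 5, so hash it first: H(key) = d1 e9, then zero-pad to 5 bytes: K' = d1 e9 00 00 00.
K' ⊕ ipad = e7 df 36 36 36.  K' ⊕ opad = 8d b5 5c 5c 5c.
Inner input = (K'⊕ipad) ∥ m = e7 df 36 36 36 ∥ 61 6d 37 78.
Inner hash: even-index sum = 568 mod 256 = 56; odd-index sum = 429 mod 256 = 173 → 38 ad.
Outer input = (K'⊕opad) ∥ inner = 8d b5 5c 5c 5c ∥ 38 ad.
Outer hash (tag): even-index sum = 498 mod 256 = 242; odd-index sum = 329 mod 256 = 73 → f2 49.

f249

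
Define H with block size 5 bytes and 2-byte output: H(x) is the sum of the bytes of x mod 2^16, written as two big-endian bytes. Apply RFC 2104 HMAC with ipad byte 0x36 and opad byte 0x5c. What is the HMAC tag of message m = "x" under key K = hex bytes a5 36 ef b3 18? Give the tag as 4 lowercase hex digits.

03e2

Key hex bytes a5 36 ef b3 18 is exactly B = 5 bytes: K' = a5 36 ef b3 18.
K' ⊕ ipad = 93 00 d9 85 2e.  K' ⊕ opad = f9 6a b3 ef 44.
Inner input = (K'⊕ipad) ∥ m = 93 00 d9 85 2e ∥ 78.
Inner hash: sum = 147+0+217+133+46+120 = 663 → 02 97.
Outer input = (K'⊕opad) ∥ inner = f9 6a b3 ef 44 ∥ 02 97.
Outer hash (tag): sum = 249+106+179+239+68+2+151 = 994 → 03 e2.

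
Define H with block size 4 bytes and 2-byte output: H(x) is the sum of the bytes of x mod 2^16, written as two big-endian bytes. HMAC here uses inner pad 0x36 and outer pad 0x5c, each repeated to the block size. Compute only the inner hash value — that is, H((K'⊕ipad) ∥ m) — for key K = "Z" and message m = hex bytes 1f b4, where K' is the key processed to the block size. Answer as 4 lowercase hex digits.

01e1

Key "Z" = 5a is 1 byte ≤ B = 4; zero-pad to 4 bytes: K' = 5a 00 00 00.
K' ⊕ ipad = 6c 36 36 36.
Inner input = 6c 36 36 36 ∥ 1f b4.
Inner hash: sum = 108+54+54+54+31+180 = 481 → 01 e1.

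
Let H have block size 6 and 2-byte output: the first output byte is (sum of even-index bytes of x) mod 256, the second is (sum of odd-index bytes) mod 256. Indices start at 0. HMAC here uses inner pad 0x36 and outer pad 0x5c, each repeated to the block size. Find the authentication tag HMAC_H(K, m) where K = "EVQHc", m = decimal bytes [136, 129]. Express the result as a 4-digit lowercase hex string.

Key "EVQHc" = 45 56 51 48 63 is 5 bytes ≤ B = 6; zero-pad to 6 bytes: K' = 45 56 51 48 63 00.
K' ⊕ ipad = 73 60 67 7e 55 36.  K' ⊕ opad = 19 0a 0d 14 3f 5c.
Inner input = (K'⊕ipad) ∥ m = 73 60 67 7e 55 36 ∥ 88 81.
Inner hash: even-index sum = 439 mod 256 = 183; odd-index sum = 405 mod 256 = 149 → b7 95.
Outer input = (K'⊕opad) ∥ inner = 19 0a 0d 14 3f 5c ∥ b7 95.
Outer hash (tag): even-index sum = 284 mod 256 = 28; odd-index sum = 271 mod 256 = 15 → 1c 0f.

1c0f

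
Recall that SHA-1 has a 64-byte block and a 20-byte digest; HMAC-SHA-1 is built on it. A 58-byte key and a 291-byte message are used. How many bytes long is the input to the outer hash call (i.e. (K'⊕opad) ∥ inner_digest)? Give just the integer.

Key is 58 ≤ 64 bytes, zero-padded: |K'| = 64.
Outer input = (K'⊕opad) ∥ H(inner) → 64 + 20 = 84 bytes.

84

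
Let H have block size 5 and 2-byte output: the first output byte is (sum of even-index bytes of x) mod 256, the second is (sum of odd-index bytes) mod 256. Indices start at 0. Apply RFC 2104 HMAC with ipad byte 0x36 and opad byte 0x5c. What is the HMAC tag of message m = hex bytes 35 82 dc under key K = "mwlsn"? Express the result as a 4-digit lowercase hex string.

2ae9

Key "mwlsn" = 6d 77 6c 73 6e is exactly B = 5 bytes: K' = 6d 77 6c 73 6e.
K' ⊕ ipad = 5b 41 5a 45 58.  K' ⊕ opad = 31 2b 30 2f 32.
Inner input = (K'⊕ipad) ∥ m = 5b 41 5a 45 58 ∥ 35 82 dc.
Inner hash: even-index sum = 399 mod 256 = 143; odd-index sum = 407 mod 256 = 151 → 8f 97.
Outer input = (K'⊕opad) ∥ inner = 31 2b 30 2f 32 ∥ 8f 97.
Outer hash (tag): even-index sum = 298 mod 256 = 42; odd-index sum = 233 mod 256 = 233 → 2a e9.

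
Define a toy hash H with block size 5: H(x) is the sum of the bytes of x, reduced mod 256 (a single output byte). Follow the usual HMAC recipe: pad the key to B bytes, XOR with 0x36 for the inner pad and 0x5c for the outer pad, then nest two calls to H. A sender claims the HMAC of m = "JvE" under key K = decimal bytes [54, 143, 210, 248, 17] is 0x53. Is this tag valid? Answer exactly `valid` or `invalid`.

Key decimal bytes [54, 143, 210, 248, 17] = 36 8f d2 f8 11 is exactly B = 5 bytes: K' = 36 8f d2 f8 11.
K' ⊕ ipad = 00 b9 e4 ce 27; K' ⊕ opad = 6a d3 8e a4 4d.
Inner hash: sum = 0+185+228+206+39+74+118+69 = 919; mod 256 = 151 → 97.
Outer hash (recomputed tag): sum = 106+211+142+164+77+151 = 851; mod 256 = 83 → 53.
Recomputed tag = 53; claimed = 53 → match.

valid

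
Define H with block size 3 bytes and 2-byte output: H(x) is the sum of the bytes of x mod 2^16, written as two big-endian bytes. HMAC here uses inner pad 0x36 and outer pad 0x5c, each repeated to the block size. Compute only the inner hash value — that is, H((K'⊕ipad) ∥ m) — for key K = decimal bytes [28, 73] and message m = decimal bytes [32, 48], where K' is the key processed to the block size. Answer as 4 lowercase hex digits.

Key decimal bytes [28, 73] = 1c 49 is 2 bytes ≤ B = 3; zero-pad to 3 bytes: K' = 1c 49 00.
K' ⊕ ipad = 2a 7f 36.
Inner input = 2a 7f 36 ∥ 20 30.
Inner hash: sum = 42+127+54+32+48 = 303 → 01 2f.

012f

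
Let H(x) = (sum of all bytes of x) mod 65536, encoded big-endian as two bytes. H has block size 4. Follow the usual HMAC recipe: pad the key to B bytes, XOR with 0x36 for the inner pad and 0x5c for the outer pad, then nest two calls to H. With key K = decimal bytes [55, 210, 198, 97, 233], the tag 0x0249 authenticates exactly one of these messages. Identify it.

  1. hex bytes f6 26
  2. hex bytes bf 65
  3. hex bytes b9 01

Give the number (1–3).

Key decimal bytes [55, 210, 198, 97, 233] = 37 d2 c6 61 e9 is 5 bytes > B = 4, so hash it first: H(key) = 03 19, then zero-pad to 4 bytes: K' = 03 19 00 00.
K' ⊕ ipad = 35 2f 36 36; K' ⊕ opad = 5f 45 5c 5c.
m1: inner = H(35 2f 36 36 f6 26) = 01 ec; tag = H(5f 45 5c 5c 01 ec) = 0249 ← matches
m2: inner = H(35 2f 36 36 bf 65) = 01 f4; tag = H(5f 45 5c 5c 01 f4) = 0251
m3: inner = H(35 2f 36 36 b9 01) = 01 8a; tag = H(5f 45 5c 5c 01 8a) = 01e7

1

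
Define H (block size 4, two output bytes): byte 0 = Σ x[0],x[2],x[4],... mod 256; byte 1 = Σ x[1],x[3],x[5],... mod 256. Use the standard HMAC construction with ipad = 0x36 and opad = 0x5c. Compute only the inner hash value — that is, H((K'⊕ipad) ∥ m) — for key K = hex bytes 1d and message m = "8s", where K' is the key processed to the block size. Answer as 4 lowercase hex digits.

99df

Key hex bytes 1d is 1 byte ≤ B = 4; zero-pad to 4 bytes: K' = 1d 00 00 00.
K' ⊕ ipad = 2b 36 36 36.
Inner input = 2b 36 36 36 ∥ 38 73.
Inner hash: even-index sum = 153 mod 256 = 153; odd-index sum = 223 mod 256 = 223 → 99 df.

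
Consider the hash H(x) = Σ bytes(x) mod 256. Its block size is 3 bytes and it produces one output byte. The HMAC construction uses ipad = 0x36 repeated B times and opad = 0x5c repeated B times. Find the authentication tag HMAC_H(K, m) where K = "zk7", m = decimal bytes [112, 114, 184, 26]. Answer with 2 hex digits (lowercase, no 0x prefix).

26

Key "zk7" = 7a 6b 37 is exactly B = 3 bytes: K' = 7a 6b 37.
K' ⊕ ipad = 4c 5d 01.  K' ⊕ opad = 26 37 6b.
Inner input = (K'⊕ipad) ∥ m = 4c 5d 01 ∥ 70 72 b8 1a.
Inner hash: sum = 76+93+1+112+114+184+26 = 606; mod 256 = 94 → 5e.
Outer input = (K'⊕opad) ∥ inner = 26 37 6b ∥ 5e.
Outer hash (tag): sum = 38+55+107+94 = 294; mod 256 = 38 → 26.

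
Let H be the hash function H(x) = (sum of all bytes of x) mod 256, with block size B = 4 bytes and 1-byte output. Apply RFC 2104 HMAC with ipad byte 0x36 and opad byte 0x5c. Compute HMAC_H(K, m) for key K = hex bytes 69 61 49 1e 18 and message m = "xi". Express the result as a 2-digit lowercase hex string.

Key hex bytes 69 61 49 1e 18 is 5 bytes > B = 4, so hash it first: H(key) = 49, then zero-pad to 4 bytes: K' = 49 00 00 00.
K' ⊕ ipad = 7f 36 36 36.  K' ⊕ opad = 15 5c 5c 5c.
Inner input = (K'⊕ipad) ∥ m = 7f 36 36 36 ∥ 78 69.
Inner hash: sum = 127+54+54+54+120+105 = 514; mod 256 = 2 → 02.
Outer input = (K'⊕opad) ∥ inner = 15 5c 5c 5c ∥ 02.
Outer hash (tag): sum = 21+92+92+92+2 = 299; mod 256 = 43 → 2b.

2b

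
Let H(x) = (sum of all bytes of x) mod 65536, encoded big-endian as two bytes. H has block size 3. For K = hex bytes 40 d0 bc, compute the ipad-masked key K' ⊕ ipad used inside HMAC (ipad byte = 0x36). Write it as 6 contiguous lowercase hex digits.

76e68a

Key hex bytes 40 d0 bc is exactly B = 3 bytes: K' = 40 d0 bc.
XOR each byte with 0x36: 40⊕36=76, d0⊕36=e6, bc⊕36=8a.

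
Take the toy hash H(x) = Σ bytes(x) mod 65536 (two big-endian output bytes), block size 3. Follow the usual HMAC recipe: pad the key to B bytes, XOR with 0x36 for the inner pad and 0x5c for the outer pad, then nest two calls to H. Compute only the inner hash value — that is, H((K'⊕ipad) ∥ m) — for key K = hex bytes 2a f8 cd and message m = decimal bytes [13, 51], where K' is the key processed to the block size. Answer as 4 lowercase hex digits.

Key hex bytes 2a f8 cd is exactly B = 3 bytes: K' = 2a f8 cd.
K' ⊕ ipad = 1c ce fb.
Inner input = 1c ce fb ∥ 0d 33.
Inner hash: sum = 28+206+251+13+51 = 549 → 02 25.

0225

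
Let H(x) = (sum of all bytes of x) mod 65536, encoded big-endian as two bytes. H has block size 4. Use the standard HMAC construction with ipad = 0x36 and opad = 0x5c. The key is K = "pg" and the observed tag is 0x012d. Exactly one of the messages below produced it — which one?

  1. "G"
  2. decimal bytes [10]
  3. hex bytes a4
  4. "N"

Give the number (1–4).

2

Key "pg" = 70 67 is 2 bytes ≤ B = 4; zero-pad to 4 bytes: K' = 70 67 00 00.
K' ⊕ ipad = 46 51 36 36; K' ⊕ opad = 2c 3b 5c 5c.
m1: inner = H(46 51 36 36 47) = 01 4a; tag = H(2c 3b 5c 5c 01 4a) = 016a
m2: inner = H(46 51 36 36 0a) = 01 0d; tag = H(2c 3b 5c 5c 01 0d) = 012d ← matches
m3: inner = H(46 51 36 36 a4) = 01 a7; tag = H(2c 3b 5c 5c 01 a7) = 01c7
m4: inner = H(46 51 36 36 4e) = 01 51; tag = H(2c 3b 5c 5c 01 51) = 0171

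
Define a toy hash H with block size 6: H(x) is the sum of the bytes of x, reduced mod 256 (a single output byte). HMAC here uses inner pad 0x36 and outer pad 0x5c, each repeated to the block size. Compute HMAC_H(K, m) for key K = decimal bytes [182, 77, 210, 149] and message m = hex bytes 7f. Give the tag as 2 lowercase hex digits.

77

Key decimal bytes [182, 77, 210, 149] = b6 4d d2 95 is 4 bytes ≤ B = 6; zero-pad to 6 bytes: K' = b6 4d d2 95 00 00.
K' ⊕ ipad = 80 7b e4 a3 36 36.  K' ⊕ opad = ea 11 8e c9 5c 5c.
Inner input = (K'⊕ipad) ∥ m = 80 7b e4 a3 36 36 ∥ 7f.
Inner hash: sum = 128+123+228+163+54+54+127 = 877; mod 256 = 109 → 6d.
Outer input = (K'⊕opad) ∥ inner = ea 11 8e c9 5c 5c ∥ 6d.
Outer hash (tag): sum = 234+17+142+201+92+92+109 = 887; mod 256 = 119 → 77.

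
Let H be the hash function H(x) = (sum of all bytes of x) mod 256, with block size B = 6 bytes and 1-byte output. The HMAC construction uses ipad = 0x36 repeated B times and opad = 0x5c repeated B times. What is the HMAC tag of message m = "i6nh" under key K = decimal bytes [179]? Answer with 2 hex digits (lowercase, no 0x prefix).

Key decimal bytes [179] = b3 is 1 byte ≤ B = 6; zero-pad to 6 bytes: K' = b3 00 00 00 00 00.
K' ⊕ ipad = 85 36 36 36 36 36.  K' ⊕ opad = ef 5c 5c 5c 5c 5c.
Inner input = (K'⊕ipad) ∥ m = 85 36 36 36 36 36 ∥ 69 36 6e 68.
Inner hash: sum = 133+54+54+54+54+54+105+54+110+104 = 776; mod 256 = 8 → 08.
Outer input = (K'⊕opad) ∥ inner = ef 5c 5c 5c 5c 5c ∥ 08.
Outer hash (tag): sum = 239+92+92+92+92+92+8 = 707; mod 256 = 195 → c3.

c3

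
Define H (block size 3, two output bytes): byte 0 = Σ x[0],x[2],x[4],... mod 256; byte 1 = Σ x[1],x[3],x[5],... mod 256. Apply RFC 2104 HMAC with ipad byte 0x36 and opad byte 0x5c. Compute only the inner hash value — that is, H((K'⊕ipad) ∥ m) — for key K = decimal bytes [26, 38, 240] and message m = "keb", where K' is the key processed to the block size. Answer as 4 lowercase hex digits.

57dd

Key decimal bytes [26, 38, 240] = 1a 26 f0 is exactly B = 3 bytes: K' = 1a 26 f0.
K' ⊕ ipad = 2c 10 c6.
Inner input = 2c 10 c6 ∥ 6b 65 62.
Inner hash: even-index sum = 343 mod 256 = 87; odd-index sum = 221 mod 256 = 221 → 57 dd.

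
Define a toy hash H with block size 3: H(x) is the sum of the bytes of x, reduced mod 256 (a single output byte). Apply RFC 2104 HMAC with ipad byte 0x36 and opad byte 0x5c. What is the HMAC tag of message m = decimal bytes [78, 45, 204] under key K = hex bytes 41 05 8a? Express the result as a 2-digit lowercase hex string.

Key hex bytes 41 05 8a is exactly B = 3 bytes: K' = 41 05 8a.
K' ⊕ ipad = 77 33 bc.  K' ⊕ opad = 1d 59 d6.
Inner input = (K'⊕ipad) ∥ m = 77 33 bc ∥ 4e 2d cc.
Inner hash: sum = 119+51+188+78+45+204 = 685; mod 256 = 173 → ad.
Outer input = (K'⊕opad) ∥ inner = 1d 59 d6 ∥ ad.
Outer hash (tag): sum = 29+89+214+173 = 505; mod 256 = 249 → f9.

f9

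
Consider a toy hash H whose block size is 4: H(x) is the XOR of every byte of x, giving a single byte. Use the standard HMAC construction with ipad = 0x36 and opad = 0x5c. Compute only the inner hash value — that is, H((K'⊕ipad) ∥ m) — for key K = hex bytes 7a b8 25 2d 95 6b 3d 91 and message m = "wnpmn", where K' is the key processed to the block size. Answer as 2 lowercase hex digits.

Key hex bytes 7a b8 25 2d 95 6b 3d 91 is 8 bytes > B = 4, so hash it first: H(key) = 98, then zero-pad to 4 bytes: K' = 98 00 00 00.
K' ⊕ ipad = ae 36 36 36.
Inner input = ae 36 36 36 ∥ 77 6e 70 6d 6e.
Inner hash: XOR ae⊕36⊕36⊕36⊕77⊕6e⊕70⊕6d⊕6e = f2.

f2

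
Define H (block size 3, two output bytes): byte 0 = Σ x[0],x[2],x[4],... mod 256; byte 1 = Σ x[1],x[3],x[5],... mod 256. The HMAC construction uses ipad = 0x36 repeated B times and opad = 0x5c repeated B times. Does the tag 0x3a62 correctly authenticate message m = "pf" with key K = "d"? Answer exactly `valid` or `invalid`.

invalid

Key "d" = 64 is 1 byte ≤ B = 3; zero-pad to 3 bytes: K' = 64 00 00.
K' ⊕ ipad = 52 36 36; K' ⊕ opad = 38 5c 5c.
Inner hash: even-index sum = 238 mod 256 = 238; odd-index sum = 166 mod 256 = 166 → ee a6.
Outer hash (recomputed tag): even-index sum = 314 mod 256 = 58; odd-index sum = 330 mod 256 = 74 → 3a 4a.
Recomputed tag = 3a4a; claimed = 3a62 → mismatch.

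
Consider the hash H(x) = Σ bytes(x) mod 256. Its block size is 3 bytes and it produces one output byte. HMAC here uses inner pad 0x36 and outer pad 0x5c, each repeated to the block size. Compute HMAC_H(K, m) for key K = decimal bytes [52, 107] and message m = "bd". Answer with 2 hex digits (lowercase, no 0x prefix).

Key decimal bytes [52, 107] = 34 6b is 2 bytes ≤ B = 3; zero-pad to 3 bytes: K' = 34 6b 00.
K' ⊕ ipad = 02 5d 36.  K' ⊕ opad = 68 37 5c.
Inner input = (K'⊕ipad) ∥ m = 02 5d 36 ∥ 62 64.
Inner hash: sum = 2+93+54+98+100 = 347; mod 256 = 91 → 5b.
Outer input = (K'⊕opad) ∥ inner = 68 37 5c ∥ 5b.
Outer hash (tag): sum = 104+55+92+91 = 342; mod 256 = 86 → 56.

56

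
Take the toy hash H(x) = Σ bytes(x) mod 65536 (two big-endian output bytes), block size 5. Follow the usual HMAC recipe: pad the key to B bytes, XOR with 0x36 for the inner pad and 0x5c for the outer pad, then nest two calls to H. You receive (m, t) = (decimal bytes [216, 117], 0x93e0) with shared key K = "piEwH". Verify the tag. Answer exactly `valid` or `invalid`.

Key "piEwH" = 70 69 45 77 48 is exactly B = 5 bytes: K' = 70 69 45 77 48.
K' ⊕ ipad = 46 5f 73 41 7e; K' ⊕ opad = 2c 35 19 2b 14.
Inner hash: sum = 70+95+115+65+126+216+117 = 804 → 03 24.
Outer hash (recomputed tag): sum = 44+53+25+43+20+3+36 = 224 → 00 e0.
Recomputed tag = 00e0; claimed = 93e0 → mismatch.

invalid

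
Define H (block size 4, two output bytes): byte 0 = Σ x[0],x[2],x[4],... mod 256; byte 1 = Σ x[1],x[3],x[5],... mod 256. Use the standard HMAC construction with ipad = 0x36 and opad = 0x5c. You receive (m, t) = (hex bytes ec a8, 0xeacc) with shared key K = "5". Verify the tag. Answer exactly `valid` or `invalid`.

Key "5" = 35 is 1 byte ≤ B = 4; zero-pad to 4 bytes: K' = 35 00 00 00.
K' ⊕ ipad = 03 36 36 36; K' ⊕ opad = 69 5c 5c 5c.
Inner hash: even-index sum = 293 mod 256 = 37; odd-index sum = 276 mod 256 = 20 → 25 14.
Outer hash (recomputed tag): even-index sum = 234 mod 256 = 234; odd-index sum = 204 mod 256 = 204 → ea cc.
Recomputed tag = eacc; claimed = eacc → match.

valid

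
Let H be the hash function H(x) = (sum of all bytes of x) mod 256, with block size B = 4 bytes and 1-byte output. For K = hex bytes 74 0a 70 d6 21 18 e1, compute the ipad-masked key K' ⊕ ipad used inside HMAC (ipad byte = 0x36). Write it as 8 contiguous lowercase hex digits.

Key hex bytes 74 0a 70 d6 21 18 e1 is 7 bytes > B = 4, so hash it first: H(key) = de, then zero-pad to 4 bytes: K' = de 00 00 00.
XOR each byte with 0x36: de⊕36=e8, 00⊕36=36, 00⊕36=36, 00⊕36=36.

e8363636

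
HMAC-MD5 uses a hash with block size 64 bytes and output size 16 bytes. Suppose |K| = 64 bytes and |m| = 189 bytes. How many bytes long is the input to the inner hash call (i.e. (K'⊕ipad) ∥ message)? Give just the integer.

253

Key is 64 ≤ 64 bytes, zero-padded: |K'| = 64.
Inner input = (K'⊕ipad) ∥ m → 64 + 189 = 253 bytes.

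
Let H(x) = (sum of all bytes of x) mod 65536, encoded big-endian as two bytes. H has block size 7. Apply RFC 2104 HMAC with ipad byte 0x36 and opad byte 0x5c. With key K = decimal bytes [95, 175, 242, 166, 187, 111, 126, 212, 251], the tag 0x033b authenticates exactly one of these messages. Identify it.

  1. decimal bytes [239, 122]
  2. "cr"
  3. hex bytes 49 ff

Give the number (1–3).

Key decimal bytes [95, 175, 242, 166, 187, 111, 126, 212, 251] = 5f af f2 a6 bb 6f 7e d4 fb is 9 bytes > B = 7, so hash it first: H(key) = 06 1d, then zero-pad to 7 bytes: K' = 06 1d 00 00 00 00 00.
K' ⊕ ipad = 30 2b 36 36 36 36 36; K' ⊕ opad = 5a 41 5c 5c 5c 5c 5c.
m1: inner = H(30 2b 36 36 36 36 36 ef 7a) = 02 d2; tag = H(5a 41 5c 5c 5c 5c 5c 02 d2) = 033b ← matches
m2: inner = H(30 2b 36 36 36 36 36 63 72) = 02 3e; tag = H(5a 41 5c 5c 5c 5c 5c 02 3e) = 02a7
m3: inner = H(30 2b 36 36 36 36 36 49 ff) = 02 b1; tag = H(5a 41 5c 5c 5c 5c 5c 02 b1) = 031a

1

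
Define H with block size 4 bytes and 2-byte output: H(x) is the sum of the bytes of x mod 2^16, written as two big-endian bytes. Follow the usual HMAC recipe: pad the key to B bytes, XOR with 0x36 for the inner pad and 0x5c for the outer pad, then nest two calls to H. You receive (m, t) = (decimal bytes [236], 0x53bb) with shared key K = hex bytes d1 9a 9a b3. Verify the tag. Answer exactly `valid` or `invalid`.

Key hex bytes d1 9a 9a b3 is exactly B = 4 bytes: K' = d1 9a 9a b3.
K' ⊕ ipad = e7 ac ac 85; K' ⊕ opad = 8d c6 c6 ef.
Inner hash: sum = 231+172+172+133+236 = 944 → 03 b0.
Outer hash (recomputed tag): sum = 141+198+198+239+3+176 = 955 → 03 bb.
Recomputed tag = 03bb; claimed = 53bb → mismatch.

invalid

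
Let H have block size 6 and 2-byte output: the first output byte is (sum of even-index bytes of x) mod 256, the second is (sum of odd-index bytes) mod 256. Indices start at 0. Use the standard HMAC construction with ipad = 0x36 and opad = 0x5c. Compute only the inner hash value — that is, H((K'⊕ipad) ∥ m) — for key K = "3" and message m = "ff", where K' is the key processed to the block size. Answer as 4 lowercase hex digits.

Key "3" = 33 is 1 byte ≤ B = 6; zero-pad to 6 bytes: K' = 33 00 00 00 00 00.
K' ⊕ ipad = 05 36 36 36 36 36.
Inner input = 05 36 36 36 36 36 ∥ 66 66.
Inner hash: even-index sum = 215 mod 256 = 215; odd-index sum = 264 mod 256 = 8 → d7 08.

d708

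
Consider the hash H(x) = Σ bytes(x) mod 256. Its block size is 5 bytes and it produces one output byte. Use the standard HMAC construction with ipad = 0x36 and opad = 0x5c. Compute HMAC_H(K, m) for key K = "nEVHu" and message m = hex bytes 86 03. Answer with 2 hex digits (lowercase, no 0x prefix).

Key "nEVHu" = 6e 45 56 48 75 is exactly B = 5 bytes: K' = 6e 45 56 48 75.
K' ⊕ ipad = 58 73 60 7e 43.  K' ⊕ opad = 32 19 0a 14 29.
Inner input = (K'⊕ipad) ∥ m = 58 73 60 7e 43 ∥ 86 03.
Inner hash: sum = 88+115+96+126+67+134+3 = 629; mod 256 = 117 → 75.
Outer input = (K'⊕opad) ∥ inner = 32 19 0a 14 29 ∥ 75.
Outer hash (tag): sum = 50+25+10+20+41+117 = 263; mod 256 = 7 → 07.

07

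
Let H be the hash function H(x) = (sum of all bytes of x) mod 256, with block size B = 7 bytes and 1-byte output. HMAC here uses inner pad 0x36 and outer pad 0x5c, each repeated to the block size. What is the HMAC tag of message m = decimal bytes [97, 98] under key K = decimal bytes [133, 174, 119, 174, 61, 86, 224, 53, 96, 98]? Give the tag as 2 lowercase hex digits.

c1

Key decimal bytes [133, 174, 119, 174, 61, 86, 224, 53, 96, 98] = 85 ae 77 ae 3d 56 e0 35 60 62 is 10 bytes > B = 7, so hash it first: H(key) = c2, then zero-pad to 7 bytes: K' = c2 00 00 00 00 00 00.
K' ⊕ ipad = f4 36 36 36 36 36 36.  K' ⊕ opad = 9e 5c 5c 5c 5c 5c 5c.
Inner input = (K'⊕ipad) ∥ m = f4 36 36 36 36 36 36 ∥ 61 62.
Inner hash: sum = 244+54+54+54+54+54+54+97+98 = 763; mod 256 = 251 → fb.
Outer input = (K'⊕opad) ∥ inner = 9e 5c 5c 5c 5c 5c 5c ∥ fb.
Outer hash (tag): sum = 158+92+92+92+92+92+92+251 = 961; mod 256 = 193 → c1.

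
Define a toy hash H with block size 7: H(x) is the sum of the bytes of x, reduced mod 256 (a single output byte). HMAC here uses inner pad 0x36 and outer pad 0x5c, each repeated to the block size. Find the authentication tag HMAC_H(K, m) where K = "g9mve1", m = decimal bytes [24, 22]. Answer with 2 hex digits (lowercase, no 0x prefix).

Key "g9mve1" = 67 39 6d 76 65 31 is 6 bytes ≤ B = 7; zero-pad to 7 bytes: K' = 67 39 6d 76 65 31 00.
K' ⊕ ipad = 51 0f 5b 40 53 07 36.  K' ⊕ opad = 3b 65 31 2a 39 6d 5c.
Inner input = (K'⊕ipad) ∥ m = 51 0f 5b 40 53 07 36 ∥ 18 16.
Inner hash: sum = 81+15+91+64+83+7+54+24+22 = 441; mod 256 = 185 → b9.
Outer input = (K'⊕opad) ∥ inner = 3b 65 31 2a 39 6d 5c ∥ b9.
Outer hash (tag): sum = 59+101+49+42+57+109+92+185 = 694; mod 256 = 182 → b6.

b6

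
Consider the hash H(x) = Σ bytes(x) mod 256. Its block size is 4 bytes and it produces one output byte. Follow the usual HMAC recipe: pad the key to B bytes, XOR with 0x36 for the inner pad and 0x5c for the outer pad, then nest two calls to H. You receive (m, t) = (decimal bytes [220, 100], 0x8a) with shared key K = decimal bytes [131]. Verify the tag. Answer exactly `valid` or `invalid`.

valid

Key decimal bytes [131] = 83 is 1 byte ≤ B = 4; zero-pad to 4 bytes: K' = 83 00 00 00.
K' ⊕ ipad = b5 36 36 36; K' ⊕ opad = df 5c 5c 5c.
Inner hash: sum = 181+54+54+54+220+100 = 663; mod 256 = 151 → 97.
Outer hash (recomputed tag): sum = 223+92+92+92+151 = 650; mod 256 = 138 → 8a.
Recomputed tag = 8a; claimed = 8a → match.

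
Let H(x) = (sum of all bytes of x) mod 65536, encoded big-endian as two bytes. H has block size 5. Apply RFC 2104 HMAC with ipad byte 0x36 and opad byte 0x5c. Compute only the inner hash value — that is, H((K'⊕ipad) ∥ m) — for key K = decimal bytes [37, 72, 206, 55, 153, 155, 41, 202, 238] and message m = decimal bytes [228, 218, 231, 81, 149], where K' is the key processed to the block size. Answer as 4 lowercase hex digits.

0510

Key decimal bytes [37, 72, 206, 55, 153, 155, 41, 202, 238] = 25 48 ce 37 99 9b 29 ca ee is 9 bytes > B = 5, so hash it first: H(key) = 04 87, then zero-pad to 5 bytes: K' = 04 87 00 00 00.
K' ⊕ ipad = 32 b1 36 36 36.
Inner input = 32 b1 36 36 36 ∥ e4 da e7 51 95.
Inner hash: sum = 50+177+54+54+54+228+218+231+81+149 = 1296 → 05 10.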